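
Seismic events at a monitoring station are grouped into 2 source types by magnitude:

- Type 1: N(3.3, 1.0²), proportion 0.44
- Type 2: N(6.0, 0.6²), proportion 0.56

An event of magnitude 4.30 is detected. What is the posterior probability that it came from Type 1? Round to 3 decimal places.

0.941

Posterior ∝ prior × likelihood, so P(k | x) ∝ π_k f_k(x); normalise over all components.
Normal densities:
  f_1 = (1/(1.0·√(2π)))·exp(−(4.30−3.3)²/(2·1.0²)) = 0.398942·exp(-0.50000) = 0.241971
  f_2 = (1/(0.6·√(2π)))·exp(−(4.30−6.0)²/(2·0.6²)) = 0.664904·exp(-4.01389) = 0.0120102
Prior × likelihood for each component:
  π_1·f_1 = 0.44 × 0.241971 = 0.106467
  π_2·f_2 = 0.56 × 0.0120102 = 0.00672569
Sum: 0.106467 + 0.00672569 = 0.113193
So the posterior for Type 1 is 0.106467 / 0.113193 ≈ 0.941.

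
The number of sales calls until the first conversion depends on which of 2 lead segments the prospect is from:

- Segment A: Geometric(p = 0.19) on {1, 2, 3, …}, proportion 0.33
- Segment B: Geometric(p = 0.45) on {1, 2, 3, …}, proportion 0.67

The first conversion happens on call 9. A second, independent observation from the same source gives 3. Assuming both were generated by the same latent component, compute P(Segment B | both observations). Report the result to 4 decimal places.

0.1918

The responsibility of component k is π_k f_k(x) divided by Σ_j π_j f_j(x).
Since both observations come from the same component, the likelihood for component k is f_k(x₁)·f_k(x₂).
  L_A = [0.0352074] × [0.124659] = 0.00438892
  L_B = [0.00376803] × [0.136125] = 0.000512923
Prior × likelihood for each component:
  π_A·L_A = 0.33 × 0.00438892 = 0.00144834
  π_B·L_B = 0.67 × 0.000512923 = 0.000343658
Evidence: 0.00144834 + 0.000343658 = 0.001792
So the posterior for Segment B is 0.000343658 / 0.001792 ≈ 0.1918.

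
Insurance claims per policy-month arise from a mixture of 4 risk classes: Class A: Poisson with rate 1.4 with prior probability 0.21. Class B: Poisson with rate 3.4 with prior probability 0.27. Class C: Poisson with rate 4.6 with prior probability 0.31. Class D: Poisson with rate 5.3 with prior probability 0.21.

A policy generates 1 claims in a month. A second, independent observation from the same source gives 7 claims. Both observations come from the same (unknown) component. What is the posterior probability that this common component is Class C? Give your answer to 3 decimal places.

0.416

The responsibility of component k is w_k f_k(x) divided by Σ_j w_j f_j(x).
Since both observations come from the same component, the likelihood for component k is f_k(x₁)·f_k(x₂).
  p_A = [e^(−1.4)·1.4^1/1! = 0.345236] × [0.000515767] = 0.000178061
  p_B = [e^(−3.4)·3.4^1/1! = 0.113469] × [0.0347793] = 0.00394637
  p_C = [e^(−4.6)·4.6^1/1! = 0.0462384] × [0.08692] = 0.00401905
  p_D = [e^(−5.3)·5.3^1/1! = 0.0264554] × [0.116343] = 0.0030779
Multiply by the mixture weights:
  w_A·p_A = 0.21 × 0.000178061 = 3.73928e-05
  w_B·p_B = 0.27 × 0.00394637 = 0.00106552
  w_C·p_C = 0.31 × 0.00401905 = 0.0012459
  w_D·p_D = 0.21 × 0.0030779 = 0.00064636
Denominator: 3.73928e-05 + 0.00106552 + 0.0012459 + 0.00064636 = 0.00299518
So the posterior for Class C is 0.0012459 / 0.00299518 ≈ 0.416.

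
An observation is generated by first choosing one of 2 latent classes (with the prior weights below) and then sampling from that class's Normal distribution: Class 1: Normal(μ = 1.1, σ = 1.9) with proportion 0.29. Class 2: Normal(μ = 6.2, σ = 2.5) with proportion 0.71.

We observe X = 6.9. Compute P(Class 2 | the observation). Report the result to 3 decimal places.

Apply Bayes' rule: the posterior for each component is proportional to its prior times its likelihood at x.
Component likelihoods at x = 6.9:
  L_1 = (1/(1.9·√(2π)))·exp(−(6.9−1.1)²/(2·1.9²)) = 0.209970·exp(-4.65928) = 0.0019891
  L_2 = (1/(2.5·√(2π)))·exp(−(6.9−6.2)²/(2·2.5²)) = 0.159577·exp(-0.03920) = 0.153443
Unnormalised posteriors:
  π_1·L_1 = 0.29 × 0.0019891 = 0.000576839
  π_2·L_2 = 0.71 × 0.153443 = 0.108944
Marginal: 0.000576839 + 0.108944 = 0.109521
So the posterior for Class 2 is 0.108944 / 0.109521 ≈ 0.995.

0.995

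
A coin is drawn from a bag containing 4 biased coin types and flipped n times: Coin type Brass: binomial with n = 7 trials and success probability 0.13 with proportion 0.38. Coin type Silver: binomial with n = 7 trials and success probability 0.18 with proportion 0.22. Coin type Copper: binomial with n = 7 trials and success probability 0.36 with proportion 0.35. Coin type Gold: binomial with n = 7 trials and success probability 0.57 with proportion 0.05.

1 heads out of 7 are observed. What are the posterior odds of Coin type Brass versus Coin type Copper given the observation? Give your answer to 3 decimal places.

2.474

Since P(k|x) ∝ P(Z=k) f_k(x), the posterior odds are P(Z=i) f_i(x) / (P(Z=j) f_j(x)).
Evaluate each component's likelihood at the observed value:
  f_Brass = 0.3946
  f_Silver = 0.383048
  f_Copper = 0.173173
  f_Gold = 0.0252222
Posterior odds = (P(Z=Brass)·f_Brass) / (P(Z=Copper)·f_Copper) = (0.38·0.3946) / (0.35·0.173173) = 0.149948 / 0.0606106 ≈ 2.474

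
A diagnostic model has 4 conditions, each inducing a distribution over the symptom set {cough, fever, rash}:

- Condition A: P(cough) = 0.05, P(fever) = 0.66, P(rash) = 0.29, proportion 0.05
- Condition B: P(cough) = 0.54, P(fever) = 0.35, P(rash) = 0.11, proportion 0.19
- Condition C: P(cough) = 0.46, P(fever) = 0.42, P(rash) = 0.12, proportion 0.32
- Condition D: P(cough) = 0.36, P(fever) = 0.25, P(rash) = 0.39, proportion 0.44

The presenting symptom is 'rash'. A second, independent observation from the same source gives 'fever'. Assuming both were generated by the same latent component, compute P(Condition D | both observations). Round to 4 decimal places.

P(component k | x) = π_k·f_k(x) / marginal(x), where marginal(x) = Σ_j π_j·f_j(x).
Since both observations come from the same component, the likelihood for component k is f_k(x₁)·f_k(x₂).
  p_A = [P(rash | comp) = 0.29] × [0.66] = 0.1914
  p_B = [P(rash | comp) = 0.11] × [0.35] = 0.0385
  p_C = [P(rash | comp) = 0.12] × [0.42] = 0.0504
  p_D = [P(rash | comp) = 0.39] × [0.25] = 0.0975
Prior × likelihood for each component:
  π_A·p_A = 0.05 × 0.1914 = 0.00957
  π_B·p_B = 0.19 × 0.0385 = 0.007315
  π_C·p_C = 0.32 × 0.0504 = 0.016128
  π_D·p_D = 0.44 × 0.0975 = 0.0429
Normaliser: 0.00957 + 0.007315 + 0.016128 + 0.0429 = 0.075913
P(Condition D | x) = 0.0429 / 0.075913 ≈ 0.5651

0.5651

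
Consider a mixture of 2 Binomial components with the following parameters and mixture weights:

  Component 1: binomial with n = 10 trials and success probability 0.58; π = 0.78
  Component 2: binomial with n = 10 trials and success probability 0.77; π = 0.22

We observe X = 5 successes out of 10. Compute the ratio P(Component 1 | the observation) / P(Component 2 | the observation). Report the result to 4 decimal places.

The posterior odds equal the prior odds times the likelihood ratio: (π_i/π_j)·(f_i(x)/f_j(x)).
Component likelihoods at x = 5 successes out of 10:
  L_1 = C(10,5)·0.58^5·0.42^5 = 252·0.0656357·0.0130691 = 0.216166
  L_2 = C(10,5)·0.77^5·0.23^5 = 252·0.270678·0.000643634 = 0.0439029
0.168609 / 0.00965864 ≈ 17.4568

17.4568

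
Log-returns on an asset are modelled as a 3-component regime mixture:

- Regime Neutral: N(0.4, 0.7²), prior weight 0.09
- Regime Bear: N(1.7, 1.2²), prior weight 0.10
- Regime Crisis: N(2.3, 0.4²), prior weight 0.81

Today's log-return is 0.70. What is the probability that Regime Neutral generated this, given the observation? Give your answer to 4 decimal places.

0.6632

Apply Bayes' rule: the posterior for each component is proportional to its prior times its likelihood at x.
Normal densities:
  f_Neutral = (1/(0.7·√(2π)))·exp(−(0.70−0.4)²/(2·0.7²)) = 0.569918·exp(-0.09184) = 0.51991
  f_Bear = (1/(1.2·√(2π)))·exp(−(0.70−1.7)²/(2·1.2²)) = 0.332452·exp(-0.34722) = 0.234927
  f_Crisis = (1/(0.4·√(2π)))·exp(−(0.70−2.3)²/(2·0.4²)) = 0.997356·exp(-8.00000) = 0.000334576
Unnormalised posteriors:
  w_Neutral·f_Neutral = 0.09 × 0.51991 = 0.0467919
  w_Bear·f_Bear = 0.10 × 0.234927 = 0.0234927
  w_Crisis·f_Crisis = 0.81 × 0.000334576 = 0.000271006
Denominator: 0.0467919 + 0.0234927 + 0.000271006 = 0.0705555
So the posterior for Regime Neutral is 0.0467919 / 0.0705555 ≈ 0.6632.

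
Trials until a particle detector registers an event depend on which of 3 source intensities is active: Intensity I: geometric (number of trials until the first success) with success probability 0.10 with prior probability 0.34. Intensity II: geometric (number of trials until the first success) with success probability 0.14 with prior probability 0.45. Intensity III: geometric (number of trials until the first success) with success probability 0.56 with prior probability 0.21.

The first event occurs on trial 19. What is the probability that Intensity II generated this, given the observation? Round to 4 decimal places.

P(component k | x) = P(Z=k)·f_k(x) / marginal(x), where marginal(x) = Σ_j P(Z=j)·f_j(x).
Evaluate each component's likelihood at the observed value:
  L_I = 0.0150095
  L_II = 0.00927044
  L_III = 2.13962e-07
Weight by the priors:
  P(Z=I)·L_I = 0.34 × 0.0150095 = 0.00510322
  P(Z=II)·L_II = 0.45 × 0.00927044 = 0.0041717
  P(Z=III)·L_III = 0.21 × 2.13962e-07 = 4.4932e-08
Marginal: 0.00510322 + 0.0041717 + 4.4932e-08 = 0.00927496
P(Intensity II | the observation) = 0.0041717 / 0.00927496 ≈ 0.4498

0.4498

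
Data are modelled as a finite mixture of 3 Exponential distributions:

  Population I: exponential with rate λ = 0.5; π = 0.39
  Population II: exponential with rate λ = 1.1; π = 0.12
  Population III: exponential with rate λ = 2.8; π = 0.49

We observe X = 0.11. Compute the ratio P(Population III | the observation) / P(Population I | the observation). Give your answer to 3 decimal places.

5.463

The posterior odds equal the prior odds times the likelihood ratio: (π_i/π_j)·(f_i(x)/f_j(x)).
Component likelihoods at x = 0.11:
  f_I = 0.473243
  f_II = 0.974637
  f_III = 2.05776
Posterior odds = (π_III·f_III) / (π_I·f_I) = (0.49·2.05776) / (0.39·0.473243) = 1.0083 / 0.184565 ≈ 5.463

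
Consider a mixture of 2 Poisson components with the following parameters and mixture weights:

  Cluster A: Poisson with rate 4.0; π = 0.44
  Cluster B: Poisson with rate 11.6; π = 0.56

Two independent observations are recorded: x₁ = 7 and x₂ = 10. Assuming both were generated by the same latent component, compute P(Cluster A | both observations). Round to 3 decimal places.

Posterior ∝ prior × likelihood, so P(k | x) ∝ π_k f_k(x); normalise over all components.
Since both observations come from the same component, the likelihood for component k is f_k(x₁)·f_k(x₂).
  L_A = [e^(−4.0)·4.0^7/7! = 0.0595404] × [0.00529248] = 0.000315116
  L_B = [e^(−11.6)·11.6^7/7! = 0.0513996] × [0.11143] = 0.00572744
Multiply by the mixture weights:
  π_A·L_A = 0.44 × 0.000315116 = 0.000138651
  π_B·L_B = 0.56 × 0.00572744 = 0.00320736
Evidence: 0.000138651 + 0.00320736 = 0.00334602
P(Cluster A | x₁, x₂) = 0.000138651 / 0.00334602 ≈ 0.041

0.041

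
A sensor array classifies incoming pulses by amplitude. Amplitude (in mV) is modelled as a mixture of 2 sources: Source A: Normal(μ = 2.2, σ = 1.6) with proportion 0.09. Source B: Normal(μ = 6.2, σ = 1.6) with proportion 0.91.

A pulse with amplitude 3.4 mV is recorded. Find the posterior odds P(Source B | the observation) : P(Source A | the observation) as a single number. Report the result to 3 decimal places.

Since P(k|x) ∝ π_k f_k(x), the posterior odds are π_i f_i(x) / (π_j f_j(x)).
Component likelihoods at x = 3.4 mV:
  L_A = (1/(1.6·√(2π)))·exp(−(3.4−2.2)²/(2·1.6²)) = 0.249339·exp(-0.28125) = 0.188211
  L_B = (1/(1.6·√(2π)))·exp(−(3.4−6.2)²/(2·1.6²)) = 0.249339·exp(-1.53125) = 0.0539233
0.0490702 / 0.016939 ≈ 2.897

2.897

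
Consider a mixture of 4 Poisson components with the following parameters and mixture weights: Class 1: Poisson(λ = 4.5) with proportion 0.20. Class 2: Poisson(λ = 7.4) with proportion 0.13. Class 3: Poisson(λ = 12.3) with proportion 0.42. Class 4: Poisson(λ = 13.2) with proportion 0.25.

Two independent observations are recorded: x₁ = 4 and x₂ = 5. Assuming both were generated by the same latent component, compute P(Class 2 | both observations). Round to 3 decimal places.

The responsibility of component k is π_k f_k(x) divided by Σ_j π_j f_j(x).
Since both observations come from the same component, the likelihood for component k is f_k(x₁)·f_k(x₂).
  p_1 = [0.189808] × [0.170827] = 0.0324242
  p_2 = [0.0763724] × [0.113031] = 0.00863246
  p_3 = [0.00434097] × [0.0106788] = 4.63564e-05
  p_4 = [0.00234098] × [0.00618018] = 1.44677e-05
Prior × likelihood for each component:
  π_1·p_1 = 0.20 × 0.0324242 = 0.00648485
  π_2·p_2 = 0.13 × 0.00863246 = 0.00112222
  π_3·p_3 = 0.42 × 4.63564e-05 = 1.94697e-05
  π_4·p_4 = 0.25 × 1.44677e-05 = 3.61692e-06
Evidence: 0.00648485 + 0.00112222 + 1.94697e-05 + 3.61692e-06 = 0.00763015
P(Class 2 | x₁,x₂) ≈ 0.147

0.147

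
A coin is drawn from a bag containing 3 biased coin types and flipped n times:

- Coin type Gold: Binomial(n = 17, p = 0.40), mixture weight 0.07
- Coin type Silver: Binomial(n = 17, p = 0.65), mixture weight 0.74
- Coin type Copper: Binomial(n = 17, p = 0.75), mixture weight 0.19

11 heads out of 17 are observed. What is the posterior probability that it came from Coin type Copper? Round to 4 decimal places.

0.1399

By Bayes' theorem, P(k | x) = w_k f_k(x) / Σ_j w_j f_j(x).
Evaluate each component's likelihood at the observed value:
  p_Gold = 0.0242185
  p_Silver = 0.199084
  p_Copper = 0.127613
Multiply by the mixture weights:
  w_Gold·p_Gold = 0.07 × 0.0242185 = 0.0016953
  w_Silver·p_Silver = 0.74 × 0.199084 = 0.147322
  w_Copper·p_Copper = 0.19 × 0.127613 = 0.0242464
Sum: 0.0016953 + 0.147322 + 0.0242464 = 0.173264
P(Coin type Copper | x) ≈ 0.1399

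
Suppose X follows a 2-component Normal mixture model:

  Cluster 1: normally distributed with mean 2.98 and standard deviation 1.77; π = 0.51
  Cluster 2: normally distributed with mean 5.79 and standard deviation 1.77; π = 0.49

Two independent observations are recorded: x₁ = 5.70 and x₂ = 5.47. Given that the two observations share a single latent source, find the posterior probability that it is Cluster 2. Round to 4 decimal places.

The responsibility of component k is P(Z=k) f_k(x) divided by Σ_j P(Z=j) f_j(x).
Since both observations come from the same component, the likelihood for component k is f_k(x₁)·f_k(x₂).
  f_1 = [0.0692053] × [0.0837908] = 0.00579877
  f_2 = [0.2251] × [0.221738] = 0.0499131
Unnormalised posteriors:
  P(Z=1)·f_1 = 0.51 × 0.00579877 = 0.00295737
  P(Z=2)·f_2 = 0.49 × 0.0499131 = 0.0244574
Evidence: 0.00295737 + 0.0244574 = 0.0274148
So the posterior for Cluster 2 is 0.0244574 / 0.0274148 ≈ 0.8921.

0.8921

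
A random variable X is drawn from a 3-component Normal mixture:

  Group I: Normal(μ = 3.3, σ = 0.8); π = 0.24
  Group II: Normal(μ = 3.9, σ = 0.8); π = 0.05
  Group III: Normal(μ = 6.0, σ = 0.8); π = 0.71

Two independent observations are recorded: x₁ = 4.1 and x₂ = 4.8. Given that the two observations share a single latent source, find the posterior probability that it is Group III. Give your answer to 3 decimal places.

0.213

P(component k | x) = w_k·f_k(x) / marginal(x), where marginal(x) = Σ_j w_j·f_j(x).
Since both observations come from the same component, the likelihood for component k is f_k(x₁)·f_k(x₂).
  L_I = [(1/(0.8·√(2π)))·exp(−(4.1−3.3)²/(2·0.8²)) = 0.498678·exp(-0.50000) = 0.302463] × [0.0859828] = 0.0260067
  L_II = [(1/(0.8·√(2π)))·exp(−(4.1−3.9)²/(2·0.8²)) = 0.498678·exp(-0.03125) = 0.483335] × [0.264846] = 0.128009
  L_III = [(1/(0.8·√(2π)))·exp(−(4.1−6.0)²/(2·0.8²)) = 0.498678·exp(-2.82031) = 0.0297149] × [0.161897] = 0.00481075
Multiply by the mixture weights:
  w_I·L_I = 0.24 × 0.0260067 = 0.0062416
  w_II·L_II = 0.05 × 0.128009 = 0.00640046
  w_III·L_III = 0.71 × 0.00481075 = 0.00341563
Denominator: 0.0062416 + 0.00640046 + 0.00341563 = 0.0160577
Responsibility of Group III: 0.00341563 / 0.0160577 ≈ 0.213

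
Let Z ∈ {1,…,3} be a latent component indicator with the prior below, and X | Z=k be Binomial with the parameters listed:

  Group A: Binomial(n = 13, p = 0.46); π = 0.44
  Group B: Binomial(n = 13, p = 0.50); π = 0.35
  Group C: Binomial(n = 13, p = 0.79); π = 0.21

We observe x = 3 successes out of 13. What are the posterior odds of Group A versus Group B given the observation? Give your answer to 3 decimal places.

The posterior odds equal the prior odds times the likelihood ratio: (w_i/w_j)·(f_i(x)/f_j(x)).
Evaluate each component's likelihood at the observed value:
  p_A = 0.0586918
  p_B = 0.0349121
  p_C = 2.35202e-05
Odds = (0.44/0.35) × (0.0586918/0.0349121) = 1.25714 × 1.68113 ≈ 2.113

2.113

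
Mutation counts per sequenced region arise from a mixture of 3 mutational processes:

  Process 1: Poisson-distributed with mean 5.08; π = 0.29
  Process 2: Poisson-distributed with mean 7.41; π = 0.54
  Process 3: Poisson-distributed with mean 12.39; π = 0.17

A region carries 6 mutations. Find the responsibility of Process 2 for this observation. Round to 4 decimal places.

0.6172

P(component k | x) = π_k·f_k(x) / marginal(x), where marginal(x) = Σ_j π_j·f_j(x).
Poisson probabilities:
  p_1 = 0.148468
  p_2 = 0.139141
  p_3 = 0.0209019
Prior × likelihood for each component:
  π_1·p_1 = 0.29 × 0.148468 = 0.0430558
  π_2·p_2 = 0.54 × 0.139141 = 0.0751361
  π_3·p_3 = 0.17 × 0.0209019 = 0.00355333
Marginal: 0.0430558 + 0.0751361 + 0.00355333 = 0.121745
P(Process 2 | the observation) ≈ 0.6172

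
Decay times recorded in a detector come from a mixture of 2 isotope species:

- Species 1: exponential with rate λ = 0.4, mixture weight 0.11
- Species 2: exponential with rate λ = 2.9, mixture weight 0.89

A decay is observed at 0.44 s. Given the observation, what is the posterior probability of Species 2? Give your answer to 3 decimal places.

By Bayes' theorem, P(k | x) = π_k f_k(x) / Σ_j π_j f_j(x).
Exponential densities:
  L_1 = 0.4·e^(−0.4·0.44) = 0.4·e^(−0.1760) = 0.335447
  L_2 = 2.9·e^(−2.9·0.44) = 2.9·e^(−1.2760) = 0.80954
Prior × likelihood for each component:
  π_1·L_1 = 0.11 × 0.335447 = 0.0368992
  π_2·L_2 = 0.89 × 0.80954 = 0.72049
Sum: 0.0368992 + 0.72049 = 0.75739
P(Species 2 | the observation) ≈ 0.951

0.951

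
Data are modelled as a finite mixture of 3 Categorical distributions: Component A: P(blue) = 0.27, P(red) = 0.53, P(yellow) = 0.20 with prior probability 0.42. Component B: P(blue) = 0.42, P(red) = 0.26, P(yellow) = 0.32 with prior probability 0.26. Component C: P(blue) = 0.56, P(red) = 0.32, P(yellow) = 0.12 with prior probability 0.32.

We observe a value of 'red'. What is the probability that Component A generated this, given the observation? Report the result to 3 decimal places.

0.567

Posterior ∝ prior × likelihood, so P(k | x) ∝ w_k f_k(x); normalise over all components.
Evaluate each component's likelihood at the observed value:
  f_A = 0.53
  f_B = 0.26
  f_C = 0.32
Weight by the priors:
  w_A·f_A = 0.42 × 0.53 = 0.2226
  w_B·f_B = 0.26 × 0.26 = 0.0676
  w_C·f_C = 0.32 × 0.32 = 0.1024
Evidence: 0.2226 + 0.0676 + 0.1024 = 0.3926
So the posterior for Component A is 0.2226 / 0.3926 ≈ 0.567.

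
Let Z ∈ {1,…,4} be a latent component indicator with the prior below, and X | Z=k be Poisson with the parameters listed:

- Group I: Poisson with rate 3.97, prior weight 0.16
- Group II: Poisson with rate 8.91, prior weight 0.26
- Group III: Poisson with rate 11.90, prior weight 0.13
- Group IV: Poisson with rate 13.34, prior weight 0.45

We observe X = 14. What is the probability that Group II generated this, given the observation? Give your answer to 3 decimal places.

0.120

The responsibility of component k is w_k f_k(x) divided by Σ_j w_j f_j(x).
Component likelihoods at x = 14:
  L_I = 5.2301e-05
  L_II = 0.0307833
  L_III = 0.0889498
  L_IV = 0.1043
Prior × likelihood for each component:
  w_I·L_I = 0.16 × 5.2301e-05 = 8.36815e-06
  w_II·L_II = 0.26 × 0.0307833 = 0.00800367
  w_III·L_III = 0.13 × 0.0889498 = 0.0115635
  w_IV·L_IV = 0.45 × 0.1043 = 0.0469351
Evidence: 8.36815e-06 + 0.00800367 + 0.0115635 + 0.0469351 = 0.0665106
So the posterior for Group II is 0.00800367 / 0.0665106 ≈ 0.120.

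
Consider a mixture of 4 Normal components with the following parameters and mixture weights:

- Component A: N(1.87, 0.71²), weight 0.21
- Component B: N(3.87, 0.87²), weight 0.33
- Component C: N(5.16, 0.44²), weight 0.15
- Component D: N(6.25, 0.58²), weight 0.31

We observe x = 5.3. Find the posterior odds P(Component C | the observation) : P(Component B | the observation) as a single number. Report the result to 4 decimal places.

The posterior odds equal the prior odds times the likelihood ratio: (π_i/π_j)·(f_i(x)/f_j(x)).
Normal densities:
  L_A = 4.80593e-06
  L_B = 0.118776
  L_C = 0.861933
  L_D = 0.179852
Posterior odds = (π_C·L_C) / (π_B·L_B) = (0.15·0.861933) / (0.33·0.118776) = 0.12929 / 0.0391961 ≈ 3.2985

3.2985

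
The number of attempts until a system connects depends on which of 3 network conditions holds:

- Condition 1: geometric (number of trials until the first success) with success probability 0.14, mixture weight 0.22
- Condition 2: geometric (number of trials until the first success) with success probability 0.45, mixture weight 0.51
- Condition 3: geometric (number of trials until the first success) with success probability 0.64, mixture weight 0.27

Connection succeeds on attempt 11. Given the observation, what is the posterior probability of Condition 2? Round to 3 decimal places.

Posterior ∝ prior × likelihood, so P(k | x) ∝ P(Z=k) f_k(x); normalise over all components.
Component likelihoods at x = 11:
  L_1 = 0.0309822
  L_2 = 0.00113983
  L_3 = 2.33994e-05
Unnormalised posteriors:
  P(Z=1)·L_1 = 0.22 × 0.0309822 = 0.00681609
  P(Z=2)·L_2 = 0.51 × 0.00113983 = 0.000581312
  P(Z=3)·L_3 = 0.27 × 2.33994e-05 = 6.31784e-06
Marginal: 0.00681609 + 0.000581312 + 6.31784e-06 = 0.00740372
P(Condition 2 | x) ≈ 0.079

0.079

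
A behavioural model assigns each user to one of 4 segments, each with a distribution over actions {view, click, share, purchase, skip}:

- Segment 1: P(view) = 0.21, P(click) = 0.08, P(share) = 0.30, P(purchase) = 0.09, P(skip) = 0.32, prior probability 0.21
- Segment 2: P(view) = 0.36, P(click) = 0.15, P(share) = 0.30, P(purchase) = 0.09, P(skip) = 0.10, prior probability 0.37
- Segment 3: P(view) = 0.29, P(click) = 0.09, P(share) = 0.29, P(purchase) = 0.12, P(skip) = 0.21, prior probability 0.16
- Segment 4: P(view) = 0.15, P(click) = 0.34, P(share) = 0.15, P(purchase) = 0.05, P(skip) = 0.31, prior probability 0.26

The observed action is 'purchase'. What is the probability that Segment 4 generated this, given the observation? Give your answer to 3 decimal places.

0.154

By Bayes' theorem, P(k | x) = π_k f_k(x) / Σ_j π_j f_j(x).
Component likelihoods at x = 'purchase':
  p_1 = P(purchase | comp) = 0.09
  p_2 = P(purchase | comp) = 0.09
  p_3 = P(purchase | comp) = 0.12
  p_4 = P(purchase | comp) = 0.05
Multiply by the mixture weights:
  π_1·p_1 = 0.21 × 0.09 = 0.0189
  π_2·p_2 = 0.37 × 0.09 = 0.0333
  π_3·p_3 = 0.16 × 0.12 = 0.0192
  π_4·p_4 = 0.26 × 0.05 = 0.013
Denominator: 0.0189 + 0.0333 + 0.0192 + 0.013 = 0.0844
Responsibility of Segment 4: 0.013 / 0.0844 ≈ 0.154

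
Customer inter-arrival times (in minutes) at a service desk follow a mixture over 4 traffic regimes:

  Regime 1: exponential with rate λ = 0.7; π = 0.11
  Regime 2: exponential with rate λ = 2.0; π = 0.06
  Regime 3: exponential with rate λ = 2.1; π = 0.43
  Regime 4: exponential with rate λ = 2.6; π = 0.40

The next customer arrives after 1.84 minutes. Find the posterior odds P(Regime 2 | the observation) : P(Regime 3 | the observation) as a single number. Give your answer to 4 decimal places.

Only the two components matter; the odds are (π_i f_i(x)) / (π_j f_j(x)).
Component likelihoods at x = 1.84 minutes:
  p_1 = 0.193075
  p_2 = 0.0504459
  p_3 = 0.0440662
  p_4 = 0.0217425
Posterior odds = (π_2·p_2) / (π_3·p_3) = (0.06·0.0504459) / (0.43·0.0440662) = 0.00302676 / 0.0189485 ≈ 0.1597

0.1597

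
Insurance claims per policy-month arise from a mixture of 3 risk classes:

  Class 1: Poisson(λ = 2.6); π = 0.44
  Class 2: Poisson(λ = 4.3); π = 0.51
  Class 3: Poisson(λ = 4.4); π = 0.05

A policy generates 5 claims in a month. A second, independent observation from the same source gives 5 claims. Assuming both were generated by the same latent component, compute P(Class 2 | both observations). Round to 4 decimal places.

0.7875

Apply Bayes' rule: the posterior for each component is proportional to its prior times its likelihood at x.
Since both observations come from the same component, the likelihood for component k is f_k(x₁)·f_k(x₂).
  f_1 = [0.0735394] × [0.0735394] = 0.00540804
  f_2 = [0.166224] × [0.166224] = 0.0276305
  f_3 = [0.168728] × [0.168728] = 0.028469
Multiply by the mixture weights:
  P(Z=1)·f_1 = 0.44 × 0.00540804 = 0.00237954
  P(Z=2)·f_2 = 0.51 × 0.0276305 = 0.0140916
  P(Z=3)·f_3 = 0.05 × 0.028469 = 0.00142345
Sum: 0.00237954 + 0.0140916 + 0.00142345 = 0.0178946
So the posterior for Class 2 is 0.0140916 / 0.0178946 ≈ 0.7875.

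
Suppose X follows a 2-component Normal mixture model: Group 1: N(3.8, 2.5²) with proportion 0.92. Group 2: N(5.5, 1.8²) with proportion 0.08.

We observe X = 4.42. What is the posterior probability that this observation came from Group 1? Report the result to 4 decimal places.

Apply Bayes' rule: the posterior for each component is proportional to its prior times its likelihood at x.
Evaluate each component's likelihood at the observed value:
  L_1 = 0.154744
  L_2 = 0.185125
Unnormalised posteriors:
  π_1·L_1 = 0.92 × 0.154744 = 0.142365
  π_2·L_2 = 0.08 × 0.185125 = 0.01481
Normaliser: 0.142365 + 0.01481 = 0.157175
Responsibility of Group 1: 0.142365 / 0.157175 ≈ 0.9058

0.9058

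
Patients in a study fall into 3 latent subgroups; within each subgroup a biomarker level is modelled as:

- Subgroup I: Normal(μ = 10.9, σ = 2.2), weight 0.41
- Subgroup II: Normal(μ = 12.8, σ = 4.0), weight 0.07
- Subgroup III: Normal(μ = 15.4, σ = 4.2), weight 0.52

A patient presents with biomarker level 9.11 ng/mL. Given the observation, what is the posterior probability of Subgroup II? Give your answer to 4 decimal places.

0.0616

Apply Bayes' rule: the posterior for each component is proportional to its prior times its likelihood at x.
Component likelihoods at x = 9.11 ng/mL:
  f_I = (1/(2.2·√(2π)))·exp(−(9.11−10.9)²/(2·2.2²)) = 0.181337·exp(-0.33100) = 0.130237
  f_II = (1/(4.0·√(2π)))·exp(−(9.11−12.8)²/(2·4.0²)) = 0.099736·exp(-0.42550) = 0.0651713
  f_III = (1/(4.2·√(2π)))·exp(−(9.11−15.4)²/(2·4.2²)) = 0.094986·exp(-1.12143) = 0.0309478
Prior × likelihood for each component:
  P(Z=I)·f_I = 0.41 × 0.130237 = 0.0533972
  P(Z=II)·f_II = 0.07 × 0.0651713 = 0.00456199
  P(Z=III)·f_III = 0.52 × 0.0309478 = 0.0160928
Sum: 0.0533972 + 0.00456199 + 0.0160928 = 0.0740521
P(Subgroup II | 9.11 ng/mL) = 0.00456199 / 0.0740521 ≈ 0.0616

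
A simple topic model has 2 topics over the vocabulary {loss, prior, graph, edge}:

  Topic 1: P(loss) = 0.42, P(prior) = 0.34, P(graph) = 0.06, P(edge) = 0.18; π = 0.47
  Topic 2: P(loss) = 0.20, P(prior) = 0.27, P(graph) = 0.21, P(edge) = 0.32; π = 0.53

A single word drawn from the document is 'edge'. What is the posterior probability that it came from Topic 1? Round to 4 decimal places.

By Bayes' theorem, P(k | x) = P(Z=k) f_k(x) / Σ_j P(Z=j) f_j(x).
Categorical probabilities:
  f_1 = P(edge | comp) = 0.18
  f_2 = P(edge | comp) = 0.32
Weight by the priors:
  P(Z=1)·f_1 = 0.47 × 0.18 = 0.0846
  P(Z=2)·f_2 = 0.53 × 0.32 = 0.1696
Normaliser: 0.0846 + 0.1696 = 0.2542
P(Topic 1 | data) = 0.0846 / 0.2542 ≈ 0.3328

0.3328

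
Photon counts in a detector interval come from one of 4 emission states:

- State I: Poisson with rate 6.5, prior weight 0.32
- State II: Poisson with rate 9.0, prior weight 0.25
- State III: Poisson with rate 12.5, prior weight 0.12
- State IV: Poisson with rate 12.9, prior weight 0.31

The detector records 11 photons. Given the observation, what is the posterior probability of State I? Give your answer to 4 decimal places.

By Bayes' theorem, P(k | x) = w_k f_k(x) / Σ_j w_j f_j(x).
Poisson probabilities:
  p_I = 0.0329592
  p_II = 0.0970201
  p_III = 0.108686
  p_IV = 0.103023
Unnormalised posteriors:
  w_I·p_I = 0.32 × 0.0329592 = 0.010547
  w_II·p_II = 0.25 × 0.0970201 = 0.024255
  w_III·p_III = 0.12 × 0.108686 = 0.0130423
  w_IV·p_IV = 0.31 × 0.103023 = 0.031937
Evidence: 0.010547 + 0.024255 + 0.0130423 + 0.031937 = 0.0797813
P(State I | the observation) = 0.010547 / 0.0797813 ≈ 0.1322

0.1322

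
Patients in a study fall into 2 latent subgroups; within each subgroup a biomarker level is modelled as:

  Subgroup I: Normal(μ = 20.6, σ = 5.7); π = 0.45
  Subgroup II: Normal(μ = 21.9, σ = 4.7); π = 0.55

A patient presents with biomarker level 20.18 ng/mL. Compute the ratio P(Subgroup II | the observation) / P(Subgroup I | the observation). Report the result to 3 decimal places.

Only the two components matter; the odds are (w_i f_i(x)) / (w_j f_j(x)).
Evaluate each component's likelihood at the observed value:
  L_I = (1/(5.7·√(2π)))·exp(−(20.18−20.6)²/(2·5.7²)) = 0.069990·exp(-0.00271) = 0.0698001
  L_II = (1/(4.7·√(2π)))·exp(−(20.18−21.9)²/(2·4.7²)) = 0.084881·exp(-0.06696) = 0.0793836
Posterior odds = (w_II·L_II) / (w_I·L_I) = (0.55·0.0793836) / (0.45·0.0698001) = 0.043661 / 0.0314101 ≈ 1.390

1.390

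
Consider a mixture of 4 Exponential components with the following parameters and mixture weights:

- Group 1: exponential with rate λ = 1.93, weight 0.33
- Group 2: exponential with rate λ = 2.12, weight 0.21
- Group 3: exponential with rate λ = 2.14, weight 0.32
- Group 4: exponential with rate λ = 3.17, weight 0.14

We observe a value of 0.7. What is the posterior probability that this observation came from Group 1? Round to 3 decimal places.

0.353

Apply Bayes' rule: the posterior for each component is proportional to its prior times its likelihood at x.
Component likelihoods at x = 0.7:
  p_1 = 0.499834
  p_2 = 0.480665
  p_3 = 0.478454
  p_4 = 0.344635
Multiply by the mixture weights:
  w_1·p_1 = 0.33 × 0.499834 = 0.164945
  w_2·p_2 = 0.21 × 0.480665 = 0.10094
  w_3·p_3 = 0.32 × 0.478454 = 0.153105
  w_4·p_4 = 0.14 × 0.344635 = 0.0482489
Sum: 0.164945 + 0.10094 + 0.153105 + 0.0482489 = 0.467239
Responsibility of Group 1: 0.164945 / 0.467239 ≈ 0.353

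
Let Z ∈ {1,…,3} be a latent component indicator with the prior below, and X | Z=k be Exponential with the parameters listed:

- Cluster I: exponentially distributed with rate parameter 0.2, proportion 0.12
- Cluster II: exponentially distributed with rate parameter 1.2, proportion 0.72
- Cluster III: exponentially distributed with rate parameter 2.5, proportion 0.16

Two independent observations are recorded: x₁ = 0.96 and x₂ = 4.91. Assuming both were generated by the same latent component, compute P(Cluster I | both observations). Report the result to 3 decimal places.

P(component k | x) = π_k·f_k(x) / marginal(x), where marginal(x) = Σ_j π_j·f_j(x).
Since both observations come from the same component, the likelihood for component k is f_k(x₁)·f_k(x₂).
  f_I = [0.2·e^(−0.2·0.96) = 0.2·e^(−0.1920) = 0.165061] × [0.0749122] = 0.0123651
  f_II = [1.2·e^(−1.2·0.96) = 1.2·e^(−1.1520) = 0.379205] × [0.00331374] = 0.00125659
  f_III = [2.5·e^(−2.5·0.96) = 2.5·e^(−2.4000) = 0.226795] × [1.16674e-05] = 2.64611e-06
Weight by the priors:
  π_I·f_I = 0.12 × 0.0123651 = 0.00148381
  π_II·f_II = 0.72 × 0.00125659 = 0.000904742
  π_III·f_III = 0.16 × 2.64611e-06 = 4.23378e-07
Denominator: 0.00148381 + 0.000904742 + 4.23378e-07 = 0.00238898
So the posterior for Cluster I is 0.00148381 / 0.00238898 ≈ 0.621.

0.621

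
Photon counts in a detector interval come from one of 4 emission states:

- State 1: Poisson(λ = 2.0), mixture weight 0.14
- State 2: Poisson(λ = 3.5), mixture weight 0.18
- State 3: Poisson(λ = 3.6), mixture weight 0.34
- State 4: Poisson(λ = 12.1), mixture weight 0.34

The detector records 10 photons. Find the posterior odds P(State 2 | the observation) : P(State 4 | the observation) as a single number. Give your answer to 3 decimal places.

The posterior odds equal the prior odds times the likelihood ratio: (π_i/π_j)·(f_i(x)/f_j(x)).
Evaluate each component's likelihood at the observed value:
  p_1 = e^(−2.0)·2.0^10/10! = 3.81899e-05
  p_2 = e^(−3.5)·3.5^10/10! = 0.00229555
  p_3 = e^(−3.6)·3.6^10/10! = 0.00275297
  p_4 = e^(−12.1)·12.1^10/10! = 0.103069
Posterior odds = (π_2·p_2) / (π_4·p_4) = (0.18·0.00229555) / (0.34·0.103069) = 0.000413199 / 0.0350434 ≈ 0.012

0.012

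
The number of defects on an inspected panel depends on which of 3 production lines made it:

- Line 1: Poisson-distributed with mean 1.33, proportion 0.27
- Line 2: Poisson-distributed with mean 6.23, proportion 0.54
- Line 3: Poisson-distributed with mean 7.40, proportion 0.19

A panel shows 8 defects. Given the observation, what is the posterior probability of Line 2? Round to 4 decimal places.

The responsibility of component k is π_k f_k(x) divided by Σ_j π_j f_j(x).
Component likelihoods at x = 8 defects:
  L_1 = e^(−1.33)·1.33^8/8! = 6.42216e-05
  L_2 = e^(−6.23)·6.23^8/8! = 0.110848
  L_3 = e^(−7.40)·7.40^8/8! = 0.136318
Multiply by the mixture weights:
  π_1·L_1 = 0.27 × 6.42216e-05 = 1.73398e-05
  π_2·L_2 = 0.54 × 0.110848 = 0.0598581
  π_3·L_3 = 0.19 × 0.136318 = 0.0259005
Evidence: 1.73398e-05 + 0.0598581 + 0.0259005 = 0.0857759
So the posterior for Line 2 is 0.0598581 / 0.0857759 ≈ 0.6978.

0.6978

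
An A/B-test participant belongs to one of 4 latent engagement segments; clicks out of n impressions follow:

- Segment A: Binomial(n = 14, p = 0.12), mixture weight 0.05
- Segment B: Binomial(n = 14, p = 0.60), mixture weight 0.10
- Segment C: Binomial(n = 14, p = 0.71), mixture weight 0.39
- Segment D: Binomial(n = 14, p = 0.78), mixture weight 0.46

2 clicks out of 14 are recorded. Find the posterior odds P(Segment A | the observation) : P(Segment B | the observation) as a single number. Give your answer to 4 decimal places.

Posterior odds = (π_i f_i(x)) / (π_j f_j(x)); the normalising sum cancels.
Binomial probabilities:
  p_A = 0.282615
  p_B = 0.000549622
  p_C = 1.62306e-05
  p_D = 7.1171e-07
0.0141308 / 5.49622e-05 ≈ 257.1001

257.1001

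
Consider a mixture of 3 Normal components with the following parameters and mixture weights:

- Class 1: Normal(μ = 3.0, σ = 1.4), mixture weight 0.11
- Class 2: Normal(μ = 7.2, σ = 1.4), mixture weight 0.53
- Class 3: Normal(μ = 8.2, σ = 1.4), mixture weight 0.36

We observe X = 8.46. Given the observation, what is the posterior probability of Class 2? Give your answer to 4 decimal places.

P(component k | x) = π_k·f_k(x) / marginal(x), where marginal(x) = Σ_j π_j·f_j(x).
Component likelihoods at x = 8.46:
  p_1 = (1/(1.4·√(2π)))·exp(−(8.46−3.0)²/(2·1.4²)) = 0.284959·exp(-7.60500) = 0.000141897
  p_2 = (1/(1.4·√(2π)))·exp(−(8.46−7.2)²/(2·1.4²)) = 0.284959·exp(-0.40500) = 0.190061
  p_3 = (1/(1.4·√(2π)))·exp(−(8.46−8.2)²/(2·1.4²)) = 0.284959·exp(-0.01724) = 0.280087
Multiply by the mixture weights:
  π_1·p_1 = 0.11 × 0.000141897 = 1.56086e-05
  π_2·p_2 = 0.53 × 0.190061 = 0.100732
  π_3·p_3 = 0.36 × 0.280087 = 0.100831
Sum: 1.56086e-05 + 0.100732 + 0.100831 = 0.201579
So the posterior for Class 2 is 0.100732 / 0.201579 ≈ 0.4997.

0.4997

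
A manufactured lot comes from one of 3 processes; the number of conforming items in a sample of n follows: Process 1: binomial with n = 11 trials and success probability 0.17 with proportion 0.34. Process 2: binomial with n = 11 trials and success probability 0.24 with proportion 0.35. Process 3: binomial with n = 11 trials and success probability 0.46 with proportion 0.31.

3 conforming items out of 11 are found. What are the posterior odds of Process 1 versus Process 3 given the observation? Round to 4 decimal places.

Only the two components matter; the odds are (π_i f_i(x)) / (π_j f_j(x)).
Component likelihoods at x = 3 conforming items out of 11:
  f_1 = 0.182581
  f_2 = 0.253879
  f_3 = 0.11612
Posterior odds = (π_1·f_1) / (π_3·f_3) = (0.34·0.182581) / (0.31·0.11612) = 0.0620775 / 0.0359972 ≈ 1.7245

1.7245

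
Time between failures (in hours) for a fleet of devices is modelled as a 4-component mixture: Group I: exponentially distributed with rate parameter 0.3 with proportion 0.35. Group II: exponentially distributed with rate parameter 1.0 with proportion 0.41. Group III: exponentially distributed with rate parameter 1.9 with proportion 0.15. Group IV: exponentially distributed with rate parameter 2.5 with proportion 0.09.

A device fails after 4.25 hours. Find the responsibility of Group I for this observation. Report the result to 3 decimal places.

0.832

By Bayes' theorem, P(k | x) = π_k f_k(x) / Σ_j π_j f_j(x).
Evaluate each component's likelihood at the observed value:
  p_I = 0.3·e^(−0.3·4.25) = 0.3·e^(−1.2750) = 0.0838293
  p_II = 1.0·e^(−1.0·4.25) = 1.0·e^(−4.2500) = 0.0142642
  p_III = 1.9·e^(−1.9·4.25) = 1.9·e^(−8.0750) = 0.000591324
  p_IV = 2.5·e^(−2.5·4.25) = 2.5·e^(−10.6250) = 6.07521e-05
Multiply by the mixture weights:
  π_I·p_I = 0.35 × 0.0838293 = 0.0293403
  π_II·p_II = 0.41 × 0.0142642 = 0.00584834
  π_III·p_III = 0.15 × 0.000591324 = 8.86986e-05
  π_IV·p_IV = 0.09 × 6.07521e-05 = 5.46769e-06
Sum: 0.0293403 + 0.00584834 + 8.86986e-05 + 5.46769e-06 = 0.0352828
P(Group I | x) ≈ 0.832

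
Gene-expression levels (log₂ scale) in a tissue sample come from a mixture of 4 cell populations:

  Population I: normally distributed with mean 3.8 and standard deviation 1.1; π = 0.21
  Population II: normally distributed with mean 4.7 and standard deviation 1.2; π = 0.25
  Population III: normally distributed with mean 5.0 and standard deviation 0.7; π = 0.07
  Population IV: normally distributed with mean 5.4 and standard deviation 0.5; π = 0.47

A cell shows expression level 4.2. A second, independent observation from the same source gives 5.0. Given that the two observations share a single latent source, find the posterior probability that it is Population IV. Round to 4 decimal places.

0.1941

Apply Bayes' rule: the posterior for each component is proportional to its prior times its likelihood at x.
Since both observations come from the same component, the likelihood for component k is f_k(x₁)·f_k(x₂).
  L_I = [0.339472] × [0.20003] = 0.0679044
  L_II = [0.30481] × [0.322223] = 0.098217
  L_III = [0.296614] × [0.569918] = 0.169045
  L_IV = [0.0447891] × [0.579383] = 0.02595
Weight by the priors:
  π_I·L_I = 0.21 × 0.0679044 = 0.0142599
  π_II·L_II = 0.25 × 0.098217 = 0.0245543
  π_III·L_III = 0.07 × 0.169045 = 0.0118332
  π_IV·L_IV = 0.47 × 0.02595 = 0.0121965
Normaliser: 0.0142599 + 0.0245543 + 0.0118332 + 0.0121965 = 0.0628439
P(Population IV | x) = 0.0121965 / 0.0628439 ≈ 0.1941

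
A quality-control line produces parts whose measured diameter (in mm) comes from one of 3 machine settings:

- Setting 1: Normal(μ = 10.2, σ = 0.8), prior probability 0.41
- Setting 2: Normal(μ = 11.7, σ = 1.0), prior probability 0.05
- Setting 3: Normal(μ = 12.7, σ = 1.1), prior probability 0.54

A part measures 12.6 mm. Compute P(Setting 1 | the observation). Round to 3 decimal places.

By Bayes' theorem, P(k | x) = π_k f_k(x) / Σ_j π_j f_j(x).
Component likelihoods at x = 12.6 mm:
  f_1 = 0.00553981
  f_2 = 0.266085
  f_3 = 0.361179
Prior × likelihood for each component:
  π_1·f_1 = 0.41 × 0.00553981 = 0.00227132
  π_2·f_2 = 0.05 × 0.266085 = 0.0133043
  π_3·f_3 = 0.54 × 0.361179 = 0.195037
Sum: 0.00227132 + 0.0133043 + 0.195037 = 0.210612
So the posterior for Setting 1 is 0.00227132 / 0.210612 ≈ 0.011.

0.011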